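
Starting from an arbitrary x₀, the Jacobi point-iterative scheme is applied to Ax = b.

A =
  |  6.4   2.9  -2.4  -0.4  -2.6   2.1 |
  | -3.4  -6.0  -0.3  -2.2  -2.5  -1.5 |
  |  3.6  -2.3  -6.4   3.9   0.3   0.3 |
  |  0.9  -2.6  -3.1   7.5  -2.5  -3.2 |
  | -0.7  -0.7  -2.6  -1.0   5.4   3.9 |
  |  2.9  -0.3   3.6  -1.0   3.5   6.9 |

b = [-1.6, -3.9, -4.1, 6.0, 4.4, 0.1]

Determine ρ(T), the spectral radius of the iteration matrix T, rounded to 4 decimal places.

Write A = D+L+U with D = diag(6.4, -6, -6.4, 7.5, 5.4, 6.9).
Jacobi T = -D⁻¹(L+U): T[1,3] = -(-2.2)/(-6) = -0.3667; T[1,1] = 0.
  T[0,:] = [+0.0000 -0.4531 +0.3750 +0.0625 +0.4062 -0.3281]
  T[1,:] = [-0.5667 +0.0000 -0.0500 -0.3667 -0.4167 -0.2500]
  T[2,:] = [+0.5625 -0.3594 +0.0000 +0.6094 +0.0469 +0.0469]
  T[3,:] = [-0.1200 +0.3467 +0.4133 +0.0000 +0.3333 +0.4267]
  T[4,:] = [+0.1296 +0.1296 +0.4815 +0.1852 +0.0000 -0.7222]
  T[5,:] = [-0.4203 +0.0435 -0.5217 +0.1449 -0.5072 +0.0000]
|eigenvalues of T|: 1.1545, 0.8643, 0.6401, 0.4872, 0.3953, 0.3953.
ρ = 1.1545; 1.1545 > 1 ⇒ diverges.

1.1545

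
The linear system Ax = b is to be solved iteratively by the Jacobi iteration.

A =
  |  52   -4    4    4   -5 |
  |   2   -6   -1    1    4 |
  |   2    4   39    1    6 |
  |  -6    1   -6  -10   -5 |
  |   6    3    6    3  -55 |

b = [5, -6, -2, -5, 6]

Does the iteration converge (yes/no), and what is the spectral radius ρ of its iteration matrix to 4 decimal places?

yes, ρ = 0.3377

Write A = D+L+U with D = diag(52, -6, 39, -10, -55).
T_J = -D⁻¹(L+U): T[1,0] = -(2)/(-6) = +0.3333; T[1,1] = 0.
  T[0,:] = [+0.0000 +0.0769 -0.0769 -0.0769 +0.0962]
  T[1,:] = [+0.3333 +0.0000 -0.1667 +0.1667 +0.6667]
  T[2,:] = [-0.0513 -0.1026 +0.0000 -0.0256 -0.1538]
  T[3,:] = [-0.6000 +0.1000 -0.6000 +0.0000 -0.5000]
  T[4,:] = [+0.1091 +0.0545 +0.1091 +0.0545 +0.0000]
|roots of det(T-λI)|: 0.3377, 0.2835, 0.2068, 0.1580, 0.1580.
spectral radius ρ = 0.3377; 0.3377 < 1 ⇒ converges.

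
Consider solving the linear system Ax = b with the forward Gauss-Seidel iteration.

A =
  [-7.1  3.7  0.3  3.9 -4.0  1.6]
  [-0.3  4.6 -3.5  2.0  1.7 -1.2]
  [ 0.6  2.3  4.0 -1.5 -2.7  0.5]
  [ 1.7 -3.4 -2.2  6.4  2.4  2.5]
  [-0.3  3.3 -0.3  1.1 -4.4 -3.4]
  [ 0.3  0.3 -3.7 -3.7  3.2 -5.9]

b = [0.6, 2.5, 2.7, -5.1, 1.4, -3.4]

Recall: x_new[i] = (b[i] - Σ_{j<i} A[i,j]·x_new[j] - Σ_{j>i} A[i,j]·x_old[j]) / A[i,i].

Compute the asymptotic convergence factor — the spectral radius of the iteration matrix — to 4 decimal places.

1.6242

Split A = D + L + U, D = diag(-7.1, 4.6, 4, 6.4, -4.4, -5.9).
T_GS = -(D+L)⁻¹U: row 0 first, T[0,4] = -(-4)/(-7.1) = -0.5634; later rows by forward substitution.
  T[0,:] = [+0.0000, +0.5211, +0.0423, +0.5493, -0.5634, +0.2254]
  T[1,:] = [+0.0000, +0.0340, +0.7636, -0.3990, -0.4063, +0.2756]
  T[2,:] = [+0.0000, -0.0977, -0.4454, +0.5220, +0.9931, -0.3173]
  T[3,:] = [+0.0000, -0.1540, +0.2413, -0.1784, -0.0998, -0.4131]
  T[4,:] = [+0.0000, -0.0419, +0.6605, -0.4169, -0.3590, -0.6631]
  T[5,:] = [+0.0000, +0.1633, +0.5272, -0.4339, -0.8042, +0.1239]
eigenvalue magnitudes: 1.6242, 0.6262, 0.3640, 0.2181, 0.0271, 0.0000.
ρ(T) = max|λ| = 1.6242; 1.6242 > 1, so it fails to converge.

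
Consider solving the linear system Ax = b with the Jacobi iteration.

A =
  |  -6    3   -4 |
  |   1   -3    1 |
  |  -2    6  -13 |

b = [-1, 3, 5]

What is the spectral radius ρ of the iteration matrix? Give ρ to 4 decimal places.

Diagonal D = diag(-6, -3, -13); L, U strict lower/upper.
Jacobi T = -D⁻¹(L+U): T[2,1] = -(6)/(-13) = +0.4615; T[2,2] = 0.
  T[0,:] = [+0.0000 +0.5000 -0.6667]
  T[1,:] = [+0.3333 +0.0000 +0.3333]
  T[2,:] = [-0.1538 +0.4615 +0.0000]
|roots of det(T-λI)|: 0.7681, 0.4085, 0.4085.
ρ = 0.7681; 0.7681 < 1 ⇒ converges.

0.7681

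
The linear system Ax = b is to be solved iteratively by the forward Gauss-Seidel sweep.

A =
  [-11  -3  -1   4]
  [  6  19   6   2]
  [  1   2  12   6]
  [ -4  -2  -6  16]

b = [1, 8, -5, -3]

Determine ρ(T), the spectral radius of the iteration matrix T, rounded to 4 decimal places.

A = D + L + U where D = diag(-11, 19, 12, 16).
Gauss-Seidel: T = -(D+L)⁻¹U, row 0 first, T[0,1] = -(-3)/(-11) = -0.2727; later rows by forward substitution.
  T[0,:] = [+0.0000 -0.2727 -0.0909 +0.3636]
  T[1,:] = [+0.0000 +0.0861 -0.2871 -0.2201]
  T[2,:] = [+0.0000 +0.0084 +0.0554 -0.4936]
  T[3,:] = [+0.0000 -0.0543 -0.0378 -0.1217]
|roots of det(T-λI)|: 0.2732, 0.1985, 0.1985, 0.0000.
spectral radius ρ = 0.2732; 0.2732 < 1 ⇒ converges.

0.2732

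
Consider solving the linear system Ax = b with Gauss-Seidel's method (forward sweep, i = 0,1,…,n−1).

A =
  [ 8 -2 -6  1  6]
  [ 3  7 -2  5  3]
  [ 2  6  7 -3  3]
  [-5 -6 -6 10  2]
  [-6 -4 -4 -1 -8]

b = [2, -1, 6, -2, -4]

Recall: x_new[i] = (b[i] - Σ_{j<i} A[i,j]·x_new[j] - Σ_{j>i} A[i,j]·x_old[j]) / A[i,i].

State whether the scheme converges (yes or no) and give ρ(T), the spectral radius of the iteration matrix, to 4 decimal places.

Let D = diag(8, 7, 7, 10, -8); L, U the strict triangles.
T_GS = -(D+L)⁻¹U: row 0 first, T[0,4] = -(6)/(8) = -0.7500; later rows by forward substitution.
  T[0,:] = [+0.0000  +0.2500  +0.7500  -0.1250  -0.7500]
  T[1,:] = [+0.0000  -0.1071  -0.0357  -0.6607  -0.1071]
  T[2,:] = [+0.0000  +0.0204  -0.1837  +1.0306  -0.1224]
  T[3,:] = [+0.0000  +0.0730  +0.2434  +0.1594  -0.7128]
  T[4,:] = [+0.0000  -0.1533  -0.4832  -0.1111  +0.7664]
|roots of det(T-λI)|: 1.1633, 0.3366, 0.3366, 0.0348, 0.0000.
ρ(T) = max|λ| = 1.1633; 1.1633 > 1, so it fails to converge.

no, ρ = 1.1633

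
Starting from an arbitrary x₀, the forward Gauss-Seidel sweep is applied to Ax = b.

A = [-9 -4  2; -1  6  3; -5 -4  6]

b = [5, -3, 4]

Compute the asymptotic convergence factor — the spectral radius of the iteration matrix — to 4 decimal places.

A = D + L + U where D = diag(-9, 6, 6).
Gauss-Seidel: T = -(D+L)⁻¹U, row 0 first, T[0,1] = -(-4)/(-9) = -0.4444; later rows by forward substitution.
  T[0,:] = [+0.0000 -0.4444 +0.2222]
  T[1,:] = [+0.0000 -0.0741 -0.4630]
  T[2,:] = [+0.0000 -0.4198 -0.1235]
|λ(T)| sorted: 0.5403, 0.3428, 0.0000.
ρ = 0.5403; 0.5403 < 1 ⇒ converges.

0.5403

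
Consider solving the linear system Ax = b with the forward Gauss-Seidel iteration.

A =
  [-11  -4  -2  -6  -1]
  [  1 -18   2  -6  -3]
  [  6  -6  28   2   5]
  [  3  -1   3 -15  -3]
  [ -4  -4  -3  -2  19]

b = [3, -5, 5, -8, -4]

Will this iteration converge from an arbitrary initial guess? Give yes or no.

A = D + L + U where D = diag(-11, -18, 28, -15, 19).
T_GS = -(D+L)⁻¹U: row 0 first, T[0,2] = -(-2)/(-11) = -0.1818; later rows by forward substitution.
  T[0,:] = [+0.0000, -0.3636, -0.1818, -0.5455, -0.0909]
  T[1,:] = [+0.0000, -0.0202, +0.1010, -0.3636, -0.1717]
  T[2,:] = [+0.0000, +0.0736, +0.0606, -0.0325, -0.1959]
  T[3,:] = [+0.0000, -0.0567, -0.0310, -0.0913, -0.2459]
  T[4,:] = [+0.0000, -0.0752, -0.0107, -0.2061, -0.1121]
|λ(T)| sorted: 0.4177, 0.1734, 0.0983, 0.0171, 0.0000.
ρ = 0.4177; 0.4177 < 1 ⇒ converges.

yes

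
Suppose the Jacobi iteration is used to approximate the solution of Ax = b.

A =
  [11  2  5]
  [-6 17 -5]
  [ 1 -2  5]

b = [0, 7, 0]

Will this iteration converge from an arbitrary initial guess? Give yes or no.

A = D + L + U where D = diag(11, 17, 5).
T_J = -D⁻¹(L+U): T[0,1] = -(2)/(11) = -0.1818; T[0,0] = 0.
  T[0,:] = [+0.0000  -0.1818  -0.4545]
  T[1,:] = [+0.3529  +0.0000  +0.2941]
  T[2,:] = [-0.2000  +0.4000  +0.0000]
|eigenvalues of T|: 0.5011, 0.3267, 0.3267.
ρ(T) = max|λ| = 0.5011; 0.5011 < 1: convergent.

yes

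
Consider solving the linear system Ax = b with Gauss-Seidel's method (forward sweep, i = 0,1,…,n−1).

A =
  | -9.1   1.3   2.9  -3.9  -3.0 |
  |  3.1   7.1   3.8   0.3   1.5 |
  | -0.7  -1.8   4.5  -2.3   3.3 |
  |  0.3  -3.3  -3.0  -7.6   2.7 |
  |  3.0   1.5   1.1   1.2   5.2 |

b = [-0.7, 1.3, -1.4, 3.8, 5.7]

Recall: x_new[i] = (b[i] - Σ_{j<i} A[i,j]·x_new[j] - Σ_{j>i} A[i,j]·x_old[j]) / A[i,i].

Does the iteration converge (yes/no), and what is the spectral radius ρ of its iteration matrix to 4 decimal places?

Diagonal D = diag(-9.1, 7.1, 4.5, -7.6, 5.2); L, U strict lower/upper.
Gauss-Seidel: T = -(D+L)⁻¹U, row 0 first, T[0,2] = -(2.9)/(-9.1) = +0.3187; later rows by forward substitution.
  T[0,:] = [+0.0000  +0.1429  +0.3187  -0.4286  -0.3297]
  T[1,:] = [+0.0000  -0.0624  -0.6744  +0.1449  -0.0673]
  T[2,:] = [+0.0000  -0.0027  -0.2202  +0.5024  -0.8115]
  T[3,:] = [+0.0000  +0.0338  +0.3923  -0.2781  +0.6918]
  T[4,:] = [+0.0000  -0.0716  -0.0333  +0.1634  +0.2216]
|eigenvalues of T|: 0.8931, 0.2202, 0.2018, 0.2018, 0.0000.
ρ = 0.8931; 0.8931 < 1, so it converges for any x₀.

yes, ρ = 0.8931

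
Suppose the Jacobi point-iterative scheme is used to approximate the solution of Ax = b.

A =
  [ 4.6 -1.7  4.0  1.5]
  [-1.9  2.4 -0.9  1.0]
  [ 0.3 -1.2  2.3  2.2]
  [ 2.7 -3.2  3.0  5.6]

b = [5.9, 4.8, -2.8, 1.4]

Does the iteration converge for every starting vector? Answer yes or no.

A = D + L + U where D = diag(4.6, 2.4, 2.3, 5.6).
Jacobi: T = -D⁻¹(L+U), T[2,0] = -(0.3)/(2.3) = -0.1304; T[2,2] = 0.
  T[0,:] = [+0.0000  +0.3696  -0.8696  -0.3261]
  T[1,:] = [+0.7917  +0.0000  +0.3750  -0.4167]
  T[2,:] = [-0.1304  +0.5217  +0.0000  -0.9565]
  T[3,:] = [-0.4821  +0.5714  -0.5357  +0.0000]
|λ(T)| sorted: 1.3702, 0.6552, 0.6552, 0.4520.
ρ(T) = max|λ| = 1.3702; 1.3702 > 1, so it fails to converge.

no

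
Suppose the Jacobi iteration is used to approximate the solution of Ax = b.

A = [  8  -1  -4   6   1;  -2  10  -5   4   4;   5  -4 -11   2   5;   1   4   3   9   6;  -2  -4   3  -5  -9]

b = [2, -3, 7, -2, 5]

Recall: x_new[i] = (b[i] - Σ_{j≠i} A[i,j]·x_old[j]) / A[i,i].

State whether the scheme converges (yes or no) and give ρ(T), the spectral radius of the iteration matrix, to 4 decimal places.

no, ρ = 1.1419

Write A = D+L+U with D = diag(8, 10, -11, 9, -9).
Jacobi T = -D⁻¹(L+U): T[4,1] = -(-4)/(-9) = -0.4444; T[4,4] = 0.
  T[0,:] = [+0.0000, +0.1250, +0.5000, -0.7500, -0.1250]
  T[1,:] = [+0.2000, +0.0000, +0.5000, -0.4000, -0.4000]
  T[2,:] = [+0.4545, -0.3636, +0.0000, +0.1818, +0.4545]
  T[3,:] = [-0.1111, -0.4444, -0.3333, +0.0000, -0.6667]
  T[4,:] = [-0.2222, -0.4444, +0.3333, -0.5556, +0.0000]
|eigenvalues of T|: 1.1419, 0.7258, 0.7258, 0.3447, 0.3447.
ρ(T) = max|λ| = 1.1419; 1.1419 > 1, so it fails to converge.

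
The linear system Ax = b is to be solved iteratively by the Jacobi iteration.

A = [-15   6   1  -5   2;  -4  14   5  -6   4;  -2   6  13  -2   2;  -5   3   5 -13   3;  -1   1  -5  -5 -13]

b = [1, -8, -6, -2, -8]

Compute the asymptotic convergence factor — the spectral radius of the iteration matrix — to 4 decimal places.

0.8696

Write A = D+L+U with D = diag(-15, 14, 13, -13, -13).
T_J = -D⁻¹(L+U): T[4,2] = -(-5)/(-13) = -0.3846; T[4,4] = 0.
  T[0,:] = [+0.0000  +0.4000  +0.0667  -0.3333  +0.1333]
  T[1,:] = [+0.2857  +0.0000  -0.3571  +0.4286  -0.2857]
  T[2,:] = [+0.1538  -0.4615  +0.0000  +0.1538  -0.1538]
  T[3,:] = [-0.3846  +0.2308  +0.3846  +0.0000  +0.2308]
  T[4,:] = [-0.0769  +0.0769  -0.3846  -0.3846  +0.0000]
|eigenvalues of T|: 0.8696, 0.4388, 0.4388, 0.1552, 0.0771.
spectral radius ρ = 0.8696; 0.8696 < 1, so it converges for any x₀.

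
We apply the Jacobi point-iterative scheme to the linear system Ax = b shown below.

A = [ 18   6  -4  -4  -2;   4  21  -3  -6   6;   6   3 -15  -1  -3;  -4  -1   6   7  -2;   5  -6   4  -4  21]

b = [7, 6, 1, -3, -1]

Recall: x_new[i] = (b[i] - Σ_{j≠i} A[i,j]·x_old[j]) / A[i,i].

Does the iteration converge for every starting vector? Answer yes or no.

A = D + L + U where D = diag(18, 21, -15, 7, 21).
Jacobi: T = -D⁻¹(L+U), T[0,3] = -(-4)/(18) = +0.2222; T[0,0] = 0.
  T[0,:] = [+0.0000, -0.3333, +0.2222, +0.2222, +0.1111]
  T[1,:] = [-0.1905, +0.0000, +0.1429, +0.2857, -0.2857]
  T[2,:] = [+0.4000, +0.2000, +0.0000, -0.0667, -0.2000]
  T[3,:] = [+0.5714, +0.1429, -0.8571, +0.0000, +0.2857]
  T[4,:] = [-0.2381, +0.2857, -0.1905, +0.1905, +0.0000]
|eigenvalues of T|: 0.8536, 0.4212, 0.4212, 0.3146, 0.3146.
ρ(T) = max|λ| = 0.8536; 0.8536 < 1, so it converges for any x₀.

yes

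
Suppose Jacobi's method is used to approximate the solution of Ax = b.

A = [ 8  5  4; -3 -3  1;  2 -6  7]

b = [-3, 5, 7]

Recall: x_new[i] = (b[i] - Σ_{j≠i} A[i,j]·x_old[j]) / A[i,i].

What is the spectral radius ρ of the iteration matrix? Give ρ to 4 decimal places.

Split A = D + L + U, D = diag(8, -3, 7).
Jacobi T = -D⁻¹(L+U): T[1,2] = -(1)/(-3) = +0.3333; T[1,1] = 0.
  T[0,:] = [+0.0000  -0.6250  -0.5000]
  T[1,:] = [-1.0000  +0.0000  +0.3333]
  T[2,:] = [-0.2857  +0.8571  +0.0000]
|eigenvalues of T|: 1.2074, 0.6358, 0.6358.
ρ(T) = max|λ| = 1.2074; 1.2074 > 1, so it fails to converge.

1.2074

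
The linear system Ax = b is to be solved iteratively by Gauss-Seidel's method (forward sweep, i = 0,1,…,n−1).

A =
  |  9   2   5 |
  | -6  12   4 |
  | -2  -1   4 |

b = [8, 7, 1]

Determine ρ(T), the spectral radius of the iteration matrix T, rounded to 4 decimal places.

0.6031

A = D + L + U where D = diag(9, 12, 4).
T_GS = -(D+L)⁻¹U: row 0 first, T[0,2] = -(5)/(9) = -0.5556; later rows by forward substitution.
  T[0,:] = [+0.0000, -0.2222, -0.5556]
  T[1,:] = [+0.0000, -0.1111, -0.6111]
  T[2,:] = [+0.0000, -0.1389, -0.4306]
moduli |λ_i(T)| = 0.6031, 0.0614, 0.0000.
ρ = 0.6031; 0.6031 < 1, so it converges for any x₀.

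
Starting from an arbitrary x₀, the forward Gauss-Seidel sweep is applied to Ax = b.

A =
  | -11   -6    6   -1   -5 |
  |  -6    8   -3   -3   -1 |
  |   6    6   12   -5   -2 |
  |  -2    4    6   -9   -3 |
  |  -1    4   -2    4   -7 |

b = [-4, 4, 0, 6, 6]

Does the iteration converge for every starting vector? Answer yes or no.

no

Write A = D+L+U with D = diag(-11, 8, 12, -9, -7).
Gauss-Seidel: T = -(D+L)⁻¹U, row 0 first, T[0,2] = -(6)/(-11) = +0.5455; later rows by forward substitution.
  T[0,:] = [+0.0000 -0.5455 +0.5455 -0.0909 -0.4545]
  T[1,:] = [+0.0000 -0.4091 +0.7841 +0.3068 -0.2159]
  T[2,:] = [+0.0000 +0.4773 -0.6648 +0.3087 +0.5019]
  T[3,:] = [+0.0000 +0.2576 -0.2159 +0.3624 +0.0063]
  T[4,:] = [+0.0000 -0.1450 +0.4367 +0.3072 -0.1982]
eigenvalue magnitudes: 1.3649, 0.4243, 0.1005, 0.0697, 0.0000.
spectral radius ρ = 1.3649; 1.3649 > 1 ⇒ diverges.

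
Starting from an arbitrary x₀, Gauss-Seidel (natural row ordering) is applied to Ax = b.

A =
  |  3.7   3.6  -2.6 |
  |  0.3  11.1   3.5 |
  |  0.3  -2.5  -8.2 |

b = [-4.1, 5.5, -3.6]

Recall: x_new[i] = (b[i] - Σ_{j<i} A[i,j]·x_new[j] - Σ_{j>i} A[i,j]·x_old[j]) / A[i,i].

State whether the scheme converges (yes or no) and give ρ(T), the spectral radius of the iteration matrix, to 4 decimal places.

yes, ρ = 0.2079

A = D + L + U where D = diag(3.7, 11.1, -8.2).
Gauss-Seidel: T = -(D+L)⁻¹U, row 0 first, T[0,1] = -(3.6)/(3.7) = -0.9730; later rows by forward substitution.
  T[0,:] = [+0.0000  -0.9730  +0.7027]
  T[1,:] = [+0.0000  +0.0263  -0.3343]
  T[2,:] = [+0.0000  -0.0436  +0.1276]
|roots of det(T-λI)|: 0.2079, 0.0540, 0.0000.
ρ = 0.2079; 0.2079 < 1 ⇒ converges.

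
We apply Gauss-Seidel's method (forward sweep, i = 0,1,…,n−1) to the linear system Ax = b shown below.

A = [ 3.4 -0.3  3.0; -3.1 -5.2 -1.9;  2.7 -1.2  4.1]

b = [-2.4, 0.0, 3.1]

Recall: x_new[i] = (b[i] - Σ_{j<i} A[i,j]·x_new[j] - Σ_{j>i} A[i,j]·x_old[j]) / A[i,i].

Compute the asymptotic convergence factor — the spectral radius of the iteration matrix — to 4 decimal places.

0.6103

Split A = D + L + U, D = diag(3.4, -5.2, 4.1).
GS T = -(D+L)⁻¹U: row 0 first, T[0,2] = -(3)/(3.4) = -0.8824; later rows by forward substitution.
  T[0,:] = [+0.0000 +0.0882 -0.8824]
  T[1,:] = [+0.0000 -0.0526 +0.1606]
  T[2,:] = [+0.0000 -0.0735 +0.6281]
moduli |λ_i(T)| = 0.6103, 0.0348, 0.0000.
ρ(T) = max|λ| = 0.6103; 0.6103 < 1: convergent.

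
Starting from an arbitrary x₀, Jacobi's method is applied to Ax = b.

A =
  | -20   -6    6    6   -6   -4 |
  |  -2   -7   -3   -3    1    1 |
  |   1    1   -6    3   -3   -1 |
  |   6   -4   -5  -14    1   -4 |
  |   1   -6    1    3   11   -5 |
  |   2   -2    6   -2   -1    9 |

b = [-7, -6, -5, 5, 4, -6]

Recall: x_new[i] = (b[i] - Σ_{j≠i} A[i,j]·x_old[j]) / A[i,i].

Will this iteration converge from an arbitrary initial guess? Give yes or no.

Write A = D+L+U with D = diag(-20, -7, -6, -14, 11, 9).
Jacobi: T = -D⁻¹(L+U), T[0,2] = -(6)/(-20) = +0.3000; T[0,0] = 0.
  T[0,:] = [+0.0000, -0.3000, +0.3000, +0.3000, -0.3000, -0.2000]
  T[1,:] = [-0.2857, +0.0000, -0.4286, -0.4286, +0.1429, +0.1429]
  T[2,:] = [+0.1667, +0.1667, +0.0000, +0.5000, -0.5000, -0.1667]
  T[3,:] = [+0.4286, -0.2857, -0.3571, +0.0000, +0.0714, -0.2857]
  T[4,:] = [-0.0909, +0.5455, -0.0909, -0.2727, +0.0000, +0.4545]
  T[5,:] = [-0.2222, +0.2222, -0.6667, +0.2222, +0.1111, +0.0000]
moduli |λ_i(T)| = 1.1572, 0.7303, 0.7303, 0.3210, 0.3210, 0.0920.
ρ(T) = max|λ| = 1.1572; 1.1572 > 1, so it fails to converge.

no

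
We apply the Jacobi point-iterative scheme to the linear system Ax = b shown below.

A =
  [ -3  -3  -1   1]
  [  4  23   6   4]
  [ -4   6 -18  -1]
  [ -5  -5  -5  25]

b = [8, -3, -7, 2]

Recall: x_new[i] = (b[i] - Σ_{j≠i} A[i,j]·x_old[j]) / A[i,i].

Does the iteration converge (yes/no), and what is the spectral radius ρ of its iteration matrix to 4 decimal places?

Write A = D+L+U with D = diag(-3, 23, -18, 25).
T_J = -D⁻¹(L+U): T[2,3] = -(-1)/(-18) = -0.0556; T[2,2] = 0.
  T[0,:] = [+0.0000  -1.0000  -0.3333  +0.3333]
  T[1,:] = [-0.1739  +0.0000  -0.2609  -0.1739]
  T[2,:] = [-0.2222  +0.3333  +0.0000  -0.0556]
  T[3,:] = [+0.2000  +0.2000  +0.2000  +0.0000]
|roots of det(T-λI)|: 0.5117, 0.3146, 0.1342, 0.1342.
ρ(T) = max|λ| = 0.5117; 0.5117 < 1 ⇒ converges.

yes, ρ = 0.5117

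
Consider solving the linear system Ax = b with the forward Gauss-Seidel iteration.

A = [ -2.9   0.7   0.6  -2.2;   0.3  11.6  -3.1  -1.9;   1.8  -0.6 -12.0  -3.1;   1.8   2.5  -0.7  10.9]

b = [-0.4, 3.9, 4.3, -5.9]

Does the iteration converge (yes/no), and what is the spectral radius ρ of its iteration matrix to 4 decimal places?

Let D = diag(-2.9, 11.6, -12, 10.9); L, U the strict triangles.
GS T = -(D+L)⁻¹U: row 0 first, T[0,2] = -(0.6)/(-2.9) = +0.2069; later rows by forward substitution.
  T[0,:] = [+0.0000, +0.2414, +0.2069, -0.7586]
  T[1,:] = [+0.0000, -0.0062, +0.2619, +0.1834]
  T[2,:] = [+0.0000, +0.0365, +0.0179, -0.3813]
  T[3,:] = [+0.0000, -0.0361, -0.0931, +0.0587]
|λ(T)| sorted: 0.2583, 0.1032, 0.1032, 0.0000.
ρ(T) = max|λ| = 0.2583; 0.2583 < 1 ⇒ converges.

yes, ρ = 0.2583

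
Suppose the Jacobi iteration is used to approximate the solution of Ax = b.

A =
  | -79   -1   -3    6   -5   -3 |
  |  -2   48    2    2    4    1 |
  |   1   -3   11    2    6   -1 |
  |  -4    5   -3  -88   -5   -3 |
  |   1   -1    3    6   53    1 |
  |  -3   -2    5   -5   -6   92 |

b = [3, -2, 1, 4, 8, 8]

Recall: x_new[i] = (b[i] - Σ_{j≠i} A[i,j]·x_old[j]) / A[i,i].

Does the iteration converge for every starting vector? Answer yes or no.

Write A = D+L+U with D = diag(-79, 48, 11, -88, 53, 92).
Jacobi T = -D⁻¹(L+U): T[0,3] = -(6)/(-79) = +0.0759; T[0,0] = 0.
  T[0,:] = [+0.0000, -0.0127, -0.0380, +0.0759, -0.0633, -0.0380]
  T[1,:] = [+0.0417, +0.0000, -0.0417, -0.0417, -0.0833, -0.0208]
  T[2,:] = [-0.0909, +0.2727, +0.0000, -0.1818, -0.5455, +0.0909]
  T[3,:] = [-0.0455, +0.0568, -0.0341, +0.0000, -0.0568, -0.0341]
  T[4,:] = [-0.0189, +0.0189, -0.0566, -0.1132, +0.0000, -0.0189]
  T[5,:] = [+0.0326, +0.0217, -0.0543, +0.0543, +0.0652, +0.0000]
|eigenvalues of T|: 0.1929, 0.1385, 0.1043, 0.1043, 0.0601, 0.0601.
spectral radius ρ = 0.1929; 0.1929 < 1: convergent.

yes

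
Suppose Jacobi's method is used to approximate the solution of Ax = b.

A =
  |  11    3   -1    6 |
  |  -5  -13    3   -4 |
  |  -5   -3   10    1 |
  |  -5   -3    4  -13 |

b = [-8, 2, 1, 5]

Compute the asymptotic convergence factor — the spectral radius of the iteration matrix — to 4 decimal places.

0.8771

Let D = diag(11, -13, 10, -13); L, U the strict triangles.
Jacobi: T = -D⁻¹(L+U), T[3,1] = -(-3)/(-13) = -0.2308; T[3,3] = 0.
  T[0,:] = [+0.0000  -0.2727  +0.0909  -0.5455]
  T[1,:] = [-0.3846  +0.0000  +0.2308  -0.3077]
  T[2,:] = [+0.5000  +0.3000  +0.0000  -0.1000]
  T[3,:] = [-0.3846  -0.2308  +0.3077  +0.0000]
moduli |λ_i(T)| = 0.8771, 0.3674, 0.3674, 0.2727.
spectral radius ρ = 0.8771; 0.8771 < 1 ⇒ converges.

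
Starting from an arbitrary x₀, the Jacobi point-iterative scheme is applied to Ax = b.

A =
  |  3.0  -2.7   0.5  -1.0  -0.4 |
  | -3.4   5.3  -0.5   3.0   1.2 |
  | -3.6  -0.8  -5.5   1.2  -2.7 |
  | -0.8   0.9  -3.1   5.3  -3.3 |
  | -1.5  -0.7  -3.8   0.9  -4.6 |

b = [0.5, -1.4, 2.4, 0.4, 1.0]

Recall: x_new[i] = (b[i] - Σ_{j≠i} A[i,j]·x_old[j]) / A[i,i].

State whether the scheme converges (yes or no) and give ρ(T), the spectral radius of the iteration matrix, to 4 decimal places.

Write A = D+L+U with D = diag(3, 5.3, -5.5, 5.3, -4.6).
Jacobi T = -D⁻¹(L+U): T[0,4] = -(-0.4)/(3) = +0.1333; T[0,0] = 0.
  T[0,:] = [+0.0000 +0.9000 -0.1667 +0.3333 +0.1333]
  T[1,:] = [+0.6415 +0.0000 +0.0943 -0.5660 -0.2264]
  T[2,:] = [-0.6545 -0.1455 +0.0000 +0.2182 -0.4909]
  T[3,:] = [+0.1509 -0.1698 +0.5849 +0.0000 +0.6226]
  T[4,:] = [-0.3261 -0.1522 -0.8261 +0.1957 +0.0000]
eigenvalue magnitudes: 1.2672, 0.8075, 0.8075, 0.2060, 0.2060.
spectral radius ρ = 1.2672; 1.2672 > 1: divergent.

no, ρ = 1.2672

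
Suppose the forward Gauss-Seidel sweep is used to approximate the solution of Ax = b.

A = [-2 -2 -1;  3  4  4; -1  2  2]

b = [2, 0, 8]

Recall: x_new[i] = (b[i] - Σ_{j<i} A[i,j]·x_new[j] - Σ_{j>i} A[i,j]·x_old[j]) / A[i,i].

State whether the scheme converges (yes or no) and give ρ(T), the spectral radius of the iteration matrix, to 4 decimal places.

no, ρ = 1.4661

Write A = D+L+U with D = diag(-2, 4, 2).
GS T = -(D+L)⁻¹U: row 0 first, T[0,2] = -(-1)/(-2) = -0.5000; later rows by forward substitution.
  T[0,:] = [+0.0000, -1.0000, -0.5000]
  T[1,:] = [+0.0000, +0.7500, -0.6250]
  T[2,:] = [+0.0000, -1.2500, +0.3750]
|roots of det(T-λI)|: 1.4661, 0.3411, 0.0000.
ρ(T) = max|λ| = 1.4661; 1.4661 > 1, so it fails to converge.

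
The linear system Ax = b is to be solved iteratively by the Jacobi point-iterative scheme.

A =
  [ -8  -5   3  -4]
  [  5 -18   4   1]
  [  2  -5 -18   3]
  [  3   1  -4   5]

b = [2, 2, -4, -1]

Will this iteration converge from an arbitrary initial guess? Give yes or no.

Diagonal D = diag(-8, -18, -18, 5); L, U strict lower/upper.
T_J = -D⁻¹(L+U): T[0,1] = -(-5)/(-8) = -0.6250; T[0,0] = 0.
  T[0,:] = [+0.0000  -0.6250  +0.3750  -0.5000]
  T[1,:] = [+0.2778  +0.0000  +0.2222  +0.0556]
  T[2,:] = [+0.1111  -0.2778  +0.0000  +0.1667]
  T[3,:] = [-0.6000  -0.2000  +0.8000  +0.0000]
|λ(T)| sorted: 0.7257, 0.5690, 0.4571, 0.4571.
ρ(T) = max|λ| = 0.7257; 0.7257 < 1: convergent.

yes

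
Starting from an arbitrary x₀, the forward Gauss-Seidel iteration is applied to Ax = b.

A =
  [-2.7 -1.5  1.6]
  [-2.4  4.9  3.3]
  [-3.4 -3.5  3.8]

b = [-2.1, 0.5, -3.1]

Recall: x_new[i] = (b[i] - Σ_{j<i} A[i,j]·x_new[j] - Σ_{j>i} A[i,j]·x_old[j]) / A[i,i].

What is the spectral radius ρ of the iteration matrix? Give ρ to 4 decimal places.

Write A = D+L+U with D = diag(-2.7, 4.9, 3.8).
GS T = -(D+L)⁻¹U: row 0 first, T[0,2] = -(1.6)/(-2.7) = +0.5926; later rows by forward substitution.
  T[0,:] = [+0.0000 -0.5556 +0.5926]
  T[1,:] = [+0.0000 -0.2721 -0.3832]
  T[2,:] = [+0.0000 -0.7477 +0.1772]
|λ(T)| sorted: 0.6280, 0.5331, 0.0000.
ρ = 0.6280; 0.6280 < 1, so it converges for any x₀.

0.6280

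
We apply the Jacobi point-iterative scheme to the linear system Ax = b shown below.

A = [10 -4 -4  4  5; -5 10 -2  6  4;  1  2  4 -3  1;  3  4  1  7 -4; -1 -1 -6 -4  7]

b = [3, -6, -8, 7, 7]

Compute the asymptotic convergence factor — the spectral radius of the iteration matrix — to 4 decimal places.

Write A = D+L+U with D = diag(10, 10, 4, 7, 7).
T_J = -D⁻¹(L+U): T[1,0] = -(-5)/(10) = +0.5000; T[1,1] = 0.
  T[0,:] = [+0.0000 +0.4000 +0.4000 -0.4000 -0.5000]
  T[1,:] = [+0.5000 +0.0000 +0.2000 -0.6000 -0.4000]
  T[2,:] = [-0.2500 -0.5000 +0.0000 +0.7500 -0.2500]
  T[3,:] = [-0.4286 -0.5714 -0.1429 +0.0000 +0.5714]
  T[4,:] = [+0.1429 +0.1429 +0.8571 +0.5714 +0.0000]
eigenvalue magnitudes: 1.2276, 0.8244, 0.8244, 0.6238, 0.4788.
spectral radius ρ = 1.2276; 1.2276 > 1, so it fails to converge.

1.2276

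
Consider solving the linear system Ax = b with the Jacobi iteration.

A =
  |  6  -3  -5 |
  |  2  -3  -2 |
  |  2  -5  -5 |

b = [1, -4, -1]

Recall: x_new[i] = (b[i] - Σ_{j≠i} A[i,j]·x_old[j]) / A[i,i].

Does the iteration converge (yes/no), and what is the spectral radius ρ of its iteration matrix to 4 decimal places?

Diagonal D = diag(6, -3, -5); L, U strict lower/upper.
Jacobi: T = -D⁻¹(L+U), T[0,2] = -(-5)/(6) = +0.8333; T[0,0] = 0.
  T[0,:] = [+0.0000, +0.5000, +0.8333]
  T[1,:] = [+0.6667, +0.0000, -0.6667]
  T[2,:] = [+0.4000, -1.0000, +0.0000]
|λ(T)| sorted: 1.3569, 0.7125, 0.7125.
ρ(T) = max|λ| = 1.3569; 1.3569 > 1, so it fails to converge.

no, ρ = 1.3569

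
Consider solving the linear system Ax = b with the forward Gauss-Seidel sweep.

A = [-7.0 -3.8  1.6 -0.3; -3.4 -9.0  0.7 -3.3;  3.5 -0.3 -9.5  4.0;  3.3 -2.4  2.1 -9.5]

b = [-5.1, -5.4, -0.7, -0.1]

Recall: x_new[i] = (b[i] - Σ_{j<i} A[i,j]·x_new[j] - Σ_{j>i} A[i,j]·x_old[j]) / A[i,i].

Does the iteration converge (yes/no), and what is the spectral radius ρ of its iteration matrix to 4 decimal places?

yes, ρ = 0.5733

Let D = diag(-7, -9, -9.5, -9.5); L, U the strict triangles.
GS T = -(D+L)⁻¹U: row 0 first, T[0,3] = -(-0.3)/(-7) = -0.0429; later rows by forward substitution.
  T[0,:] = [+0.0000  -0.5429  +0.2286  -0.0429]
  T[1,:] = [+0.0000  +0.2051  -0.0086  -0.3505]
  T[2,:] = [+0.0000  -0.2065  +0.0845  +0.4163]
  T[3,:] = [+0.0000  -0.2860  +0.1002  +0.1657]
moduli |λ_i(T)| = 0.5733, 0.1784, 0.0604, 0.0000.
ρ = 0.5733; 0.5733 < 1: convergent.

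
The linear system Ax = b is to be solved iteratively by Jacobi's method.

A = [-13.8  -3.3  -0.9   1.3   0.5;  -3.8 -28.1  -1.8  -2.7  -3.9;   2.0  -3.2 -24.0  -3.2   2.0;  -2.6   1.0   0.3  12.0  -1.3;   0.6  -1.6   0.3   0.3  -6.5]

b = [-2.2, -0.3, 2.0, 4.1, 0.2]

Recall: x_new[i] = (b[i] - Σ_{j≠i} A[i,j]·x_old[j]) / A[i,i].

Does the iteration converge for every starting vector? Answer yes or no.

yes

Split A = D + L + U, D = diag(-13.8, -28.1, -24, 12, -6.5).
Jacobi: T = -D⁻¹(L+U), T[0,4] = -(0.5)/(-13.8) = +0.0362; T[0,0] = 0.
  T[0,:] = [+0.0000, -0.2391, -0.0652, +0.0942, +0.0362]
  T[1,:] = [-0.1352, +0.0000, -0.0641, -0.0961, -0.1388]
  T[2,:] = [+0.0833, -0.1333, +0.0000, -0.1333, +0.0833]
  T[3,:] = [+0.2167, -0.0833, -0.0250, +0.0000, +0.1083]
  T[4,:] = [+0.0923, -0.2462, +0.0462, +0.0462, +0.0000]
|eigenvalues of T|: 0.3837, 0.2048, 0.2048, 0.1020, 0.0976.
ρ(T) = max|λ| = 0.3837; 0.3837 < 1: convergent.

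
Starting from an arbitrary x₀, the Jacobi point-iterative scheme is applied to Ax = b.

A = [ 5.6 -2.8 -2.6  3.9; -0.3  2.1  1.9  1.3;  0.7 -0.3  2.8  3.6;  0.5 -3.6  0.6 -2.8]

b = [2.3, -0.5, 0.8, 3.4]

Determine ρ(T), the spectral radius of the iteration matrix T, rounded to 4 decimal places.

Write A = D+L+U with D = diag(5.6, 2.1, 2.8, -2.8).
Jacobi: T = -D⁻¹(L+U), T[0,3] = -(3.9)/(5.6) = -0.6964; T[0,0] = 0.
  T[0,:] = [+0.0000  +0.5000  +0.4643  -0.6964]
  T[1,:] = [+0.1429  +0.0000  -0.9048  -0.6190]
  T[2,:] = [-0.2500  +0.1071  +0.0000  -1.2857]
  T[3,:] = [+0.1786  -1.2857  +0.2143  +0.0000]
eigenvalue magnitudes: 1.2850, 1.0236, 1.0236, 0.3898.
ρ(T) = max|λ| = 1.2850; 1.2850 > 1 ⇒ diverges.

1.2850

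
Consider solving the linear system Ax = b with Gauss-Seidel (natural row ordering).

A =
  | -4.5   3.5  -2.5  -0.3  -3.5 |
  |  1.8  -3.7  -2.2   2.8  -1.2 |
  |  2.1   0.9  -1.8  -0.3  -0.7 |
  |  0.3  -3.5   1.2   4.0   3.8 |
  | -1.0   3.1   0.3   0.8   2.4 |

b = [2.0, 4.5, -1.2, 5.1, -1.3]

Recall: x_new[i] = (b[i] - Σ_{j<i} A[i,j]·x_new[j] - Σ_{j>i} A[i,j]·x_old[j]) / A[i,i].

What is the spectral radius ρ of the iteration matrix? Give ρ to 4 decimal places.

Write A = D+L+U with D = diag(-4.5, -3.7, -1.8, 4, 2.4).
Gauss-Seidel: T = -(D+L)⁻¹U, row 0 first, T[0,4] = -(-3.5)/(-4.5) = -0.7778; later rows by forward substitution.
  T[0,:] = [+0.0000, +0.7778, -0.5556, -0.0667, -0.7778]
  T[1,:] = [+0.0000, +0.3784, -0.8649, +0.7243, -0.7027]
  T[2,:] = [+0.0000, +1.0966, -1.0806, +0.1177, -1.6476]
  T[3,:] = [+0.0000, -0.0562, -0.3909, +0.6035, -1.0122]
  T[4,:] = [+0.0000, -0.2830, +1.1510, -1.1792, +1.1270]
|eigenvalues of T|: 1.2019, 0.9002, 0.9002, 0.0313, 0.0000.
ρ = 1.2019; 1.2019 > 1, so it fails to converge.

1.2019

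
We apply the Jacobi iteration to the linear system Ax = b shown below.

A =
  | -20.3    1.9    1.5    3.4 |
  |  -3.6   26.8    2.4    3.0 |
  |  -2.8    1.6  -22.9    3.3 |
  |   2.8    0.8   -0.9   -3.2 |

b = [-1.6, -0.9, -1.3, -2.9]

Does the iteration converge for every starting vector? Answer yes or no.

Split A = D + L + U, D = diag(-20.3, 26.8, -22.9, -3.2).
Jacobi T = -D⁻¹(L+U): T[1,0] = -(-3.6)/(26.8) = +0.1343; T[1,1] = 0.
  T[0,:] = [+0.0000 +0.0936 +0.0739 +0.1675]
  T[1,:] = [+0.1343 +0.0000 -0.0896 -0.1119]
  T[2,:] = [-0.1223 +0.0699 +0.0000 +0.1441]
  T[3,:] = [+0.8750 +0.2500 -0.2812 +0.0000]
|roots of det(T-λI)|: 0.3300, 0.2074, 0.2074, 0.0264.
ρ(T) = max|λ| = 0.3300; 0.3300 < 1, so it converges for any x₀.

yes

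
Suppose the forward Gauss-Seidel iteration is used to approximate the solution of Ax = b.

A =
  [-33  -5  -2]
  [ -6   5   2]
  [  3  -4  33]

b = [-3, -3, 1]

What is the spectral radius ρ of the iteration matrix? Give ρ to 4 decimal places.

Write A = D+L+U with D = diag(-33, 5, 33).
T_GS = -(D+L)⁻¹U: row 0 first, T[0,1] = -(-5)/(-33) = -0.1515; later rows by forward substitution.
  T[0,:] = [+0.0000  -0.1515  -0.0606]
  T[1,:] = [+0.0000  -0.1818  -0.4727]
  T[2,:] = [+0.0000  -0.0083  -0.0518]
eigenvalue magnitudes: 0.2070, 0.0266, 0.0000.
ρ(T) = max|λ| = 0.2070; 0.2070 < 1: convergent.

0.2070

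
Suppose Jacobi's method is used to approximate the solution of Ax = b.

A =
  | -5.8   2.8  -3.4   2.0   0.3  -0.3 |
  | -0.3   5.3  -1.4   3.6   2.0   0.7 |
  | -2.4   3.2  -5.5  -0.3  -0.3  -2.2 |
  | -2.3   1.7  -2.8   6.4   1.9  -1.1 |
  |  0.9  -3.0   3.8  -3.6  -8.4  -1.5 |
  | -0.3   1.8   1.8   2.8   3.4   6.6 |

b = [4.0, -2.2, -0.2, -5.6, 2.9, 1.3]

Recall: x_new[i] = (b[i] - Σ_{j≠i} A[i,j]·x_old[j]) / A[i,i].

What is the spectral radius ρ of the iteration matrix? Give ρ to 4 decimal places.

1.1718

A = D + L + U where D = diag(-5.8, 5.3, -5.5, 6.4, -8.4, 6.6).
Jacobi T = -D⁻¹(L+U): T[5,0] = -(-0.3)/(6.6) = +0.0455; T[5,5] = 0.
  T[0,:] = [+0.0000, +0.4828, -0.5862, +0.3448, +0.0517, -0.0517]
  T[1,:] = [+0.0566, +0.0000, +0.2642, -0.6792, -0.3774, -0.1321]
  T[2,:] = [-0.4364, +0.5818, +0.0000, -0.0545, -0.0545, -0.4000]
  T[3,:] = [+0.3594, -0.2656, +0.4375, +0.0000, -0.2969, +0.1719]
  T[4,:] = [+0.1071, -0.3571, +0.4524, -0.4286, +0.0000, -0.1786]
  T[5,:] = [+0.0455, -0.2727, -0.2727, -0.4242, -0.5152, +0.0000]
|roots of det(T-λI)|: 1.1718, 0.7626, 0.4368, 0.4079, 0.4079, 0.2313.
spectral radius ρ = 1.1718; 1.1718 > 1 ⇒ diverges.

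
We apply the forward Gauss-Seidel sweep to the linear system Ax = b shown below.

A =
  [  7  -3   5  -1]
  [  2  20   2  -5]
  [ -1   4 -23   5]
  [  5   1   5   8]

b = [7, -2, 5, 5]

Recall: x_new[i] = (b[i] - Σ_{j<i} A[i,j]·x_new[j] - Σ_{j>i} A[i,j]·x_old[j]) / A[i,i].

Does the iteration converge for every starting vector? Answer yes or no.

A = D + L + U where D = diag(7, 20, -23, 8).
Gauss-Seidel: T = -(D+L)⁻¹U, row 0 first, T[0,1] = -(-3)/(7) = +0.4286; later rows by forward substitution.
  T[0,:] = [+0.0000 +0.4286 -0.7143 +0.1429]
  T[1,:] = [+0.0000 -0.0429 -0.0286 +0.2357]
  T[2,:] = [+0.0000 -0.0261 +0.0261 +0.2522]
  T[3,:] = [+0.0000 -0.2462 +0.4337 -0.2764]
moduli |λ_i(T)| = 0.3805, 0.1749, 0.0875, 0.0000.
spectral radius ρ = 0.3805; 0.3805 < 1, so it converges for any x₀.

yes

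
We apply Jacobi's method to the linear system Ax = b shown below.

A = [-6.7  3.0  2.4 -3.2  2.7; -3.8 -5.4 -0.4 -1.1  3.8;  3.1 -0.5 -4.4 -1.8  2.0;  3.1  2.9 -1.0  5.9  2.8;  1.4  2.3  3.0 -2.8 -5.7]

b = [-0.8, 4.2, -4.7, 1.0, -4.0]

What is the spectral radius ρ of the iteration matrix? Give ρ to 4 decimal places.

1.2076

Write A = D+L+U with D = diag(-6.7, -5.4, -4.4, 5.9, -5.7).
T_J = -D⁻¹(L+U): T[2,1] = -(-0.5)/(-4.4) = -0.1136; T[2,2] = 0.
  T[0,:] = [+0.0000, +0.4478, +0.3582, -0.4776, +0.4030]
  T[1,:] = [-0.7037, +0.0000, -0.0741, -0.2037, +0.7037]
  T[2,:] = [+0.7045, -0.1136, +0.0000, -0.4091, +0.4545]
  T[3,:] = [-0.5254, -0.4915, +0.1695, +0.0000, -0.4746]
  T[4,:] = [+0.2456, +0.4035, +0.5263, -0.4912, +0.0000]
eigenvalue magnitudes: 1.2076, 0.7605, 0.3416, 0.1103, 0.0048.
ρ(T) = max|λ| = 1.2076; 1.2076 > 1 ⇒ diverges.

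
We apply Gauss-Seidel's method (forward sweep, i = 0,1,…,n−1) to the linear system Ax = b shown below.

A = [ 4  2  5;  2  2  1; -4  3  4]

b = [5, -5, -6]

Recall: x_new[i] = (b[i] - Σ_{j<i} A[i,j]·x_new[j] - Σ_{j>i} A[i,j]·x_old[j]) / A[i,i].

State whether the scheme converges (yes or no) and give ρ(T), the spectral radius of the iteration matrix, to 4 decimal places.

Let D = diag(4, 2, 4); L, U the strict triangles.
Gauss-Seidel: T = -(D+L)⁻¹U, row 0 first, T[0,1] = -(2)/(4) = -0.5000; later rows by forward substitution.
  T[0,:] = [+0.0000, -0.5000, -1.2500]
  T[1,:] = [+0.0000, +0.5000, +0.7500]
  T[2,:] = [+0.0000, -0.8750, -1.8125]
|eigenvalues of T|: 1.4813, 0.1688, 0.0000.
ρ = 1.4813; 1.4813 > 1 ⇒ diverges.

no, ρ = 1.4813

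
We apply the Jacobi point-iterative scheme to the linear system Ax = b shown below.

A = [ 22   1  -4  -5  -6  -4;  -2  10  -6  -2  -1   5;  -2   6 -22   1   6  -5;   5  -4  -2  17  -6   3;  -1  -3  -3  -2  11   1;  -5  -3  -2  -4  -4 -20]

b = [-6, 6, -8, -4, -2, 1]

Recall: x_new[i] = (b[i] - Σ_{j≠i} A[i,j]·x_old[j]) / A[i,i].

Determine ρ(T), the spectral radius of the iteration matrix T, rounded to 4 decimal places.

Diagonal D = diag(22, 10, -22, 17, 11, -20); L, U strict lower/upper.
Jacobi T = -D⁻¹(L+U): T[1,5] = -(5)/(10) = -0.5000; T[1,1] = 0.
  T[0,:] = [+0.0000 -0.0455 +0.1818 +0.2273 +0.2727 +0.1818]
  T[1,:] = [+0.2000 +0.0000 +0.6000 +0.2000 +0.1000 -0.5000]
  T[2,:] = [-0.0909 +0.2727 +0.0000 +0.0455 +0.2727 -0.2273]
  T[3,:] = [-0.2941 +0.2353 +0.1176 +0.0000 +0.3529 -0.1765]
  T[4,:] = [+0.0909 +0.2727 +0.2727 +0.1818 +0.0000 -0.0909]
  T[5,:] = [-0.2500 -0.1500 -0.1000 -0.2000 -0.2000 +0.0000]
moduli |λ_i(T)| = 0.9307, 0.3834, 0.3834, 0.3701, 0.3701, 0.0437.
ρ = 0.9307; 0.9307 < 1: convergent.

0.9307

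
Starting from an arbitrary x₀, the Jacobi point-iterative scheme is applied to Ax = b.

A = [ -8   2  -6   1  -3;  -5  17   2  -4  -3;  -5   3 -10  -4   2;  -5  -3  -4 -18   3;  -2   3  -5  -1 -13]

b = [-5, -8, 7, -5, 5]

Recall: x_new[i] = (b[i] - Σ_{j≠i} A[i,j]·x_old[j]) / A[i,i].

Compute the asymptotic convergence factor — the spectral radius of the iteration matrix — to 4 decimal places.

Write A = D+L+U with D = diag(-8, 17, -10, -18, -13).
T_J = -D⁻¹(L+U): T[3,2] = -(-4)/(-18) = -0.2222; T[3,3] = 0.
  T[0,:] = [+0.0000  +0.2500  -0.7500  +0.1250  -0.3750]
  T[1,:] = [+0.2941  +0.0000  -0.1176  +0.2353  +0.1765]
  T[2,:] = [-0.5000  +0.3000  +0.0000  -0.4000  +0.2000]
  T[3,:] = [-0.2778  -0.1667  -0.2222  +0.0000  +0.1667]
  T[4,:] = [-0.1538  +0.2308  -0.3846  -0.0769  +0.0000]
|roots of det(T-λI)|: 0.8631, 0.5032, 0.5032, 0.0885, 0.0885.
ρ(T) = max|λ| = 0.8631; 0.8631 < 1: convergent.

0.8631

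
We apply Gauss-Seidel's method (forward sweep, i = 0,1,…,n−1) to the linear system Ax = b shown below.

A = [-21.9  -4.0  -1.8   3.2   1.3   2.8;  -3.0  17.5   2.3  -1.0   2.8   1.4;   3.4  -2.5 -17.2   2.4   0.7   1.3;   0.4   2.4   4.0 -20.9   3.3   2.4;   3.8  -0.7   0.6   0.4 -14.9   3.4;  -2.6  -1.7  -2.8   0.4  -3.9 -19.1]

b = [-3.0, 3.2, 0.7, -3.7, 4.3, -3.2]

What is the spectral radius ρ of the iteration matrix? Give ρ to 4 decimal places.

0.1927

A = D + L + U where D = diag(-21.9, 17.5, -17.2, -20.9, -14.9, -19.1).
GS T = -(D+L)⁻¹U: row 0 first, T[0,1] = -(-4)/(-21.9) = -0.1826; later rows by forward substitution.
  T[0,:] = [+0.0000, -0.1826, -0.0822, +0.1461, +0.0594, +0.1279]
  T[1,:] = [+0.0000, -0.0313, -0.1455, +0.0822, -0.1498, -0.0581]
  T[2,:] = [+0.0000, -0.0316, +0.0049, +0.1565, +0.0742, +0.1093]
  T[3,:] = [+0.0000, -0.0131, -0.0173, +0.0422, +0.1560, +0.1315]
  T[4,:] = [+0.0000, -0.0467, -0.0144, +0.0408, +0.0294, +0.2715]
  T[5,:] = [+0.0000, +0.0415, +0.0260, -0.0576, -0.0084, -0.0809]
moduli |λ_i(T)| = 0.1927, 0.1054, 0.1054, 0.0876, 0.0876, 0.0000.
spectral radius ρ = 0.1927; 0.1927 < 1, so it converges for any x₀.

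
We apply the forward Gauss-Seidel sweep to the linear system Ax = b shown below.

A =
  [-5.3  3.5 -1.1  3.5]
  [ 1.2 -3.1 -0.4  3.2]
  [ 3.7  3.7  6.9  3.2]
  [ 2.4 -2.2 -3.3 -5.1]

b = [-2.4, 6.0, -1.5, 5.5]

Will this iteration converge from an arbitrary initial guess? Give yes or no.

no

A = D + L + U where D = diag(-5.3, -3.1, 6.9, -5.1).
GS T = -(D+L)⁻¹U: row 0 first, T[0,2] = -(-1.1)/(-5.3) = -0.2075; later rows by forward substitution.
  T[0,:] = [+0.0000 +0.6604 -0.2075 +0.6604]
  T[1,:] = [+0.0000 +0.2556 -0.2094 +1.2879]
  T[2,:] = [+0.0000 -0.4912 +0.2236 -1.5085]
  T[3,:] = [+0.0000 +0.5183 -0.1520 +0.7313]
moduli |λ_i(T)| = 1.5902, 0.3459, 0.0338, 0.0000.
ρ(T) = max|λ| = 1.5902; 1.5902 > 1 ⇒ diverges.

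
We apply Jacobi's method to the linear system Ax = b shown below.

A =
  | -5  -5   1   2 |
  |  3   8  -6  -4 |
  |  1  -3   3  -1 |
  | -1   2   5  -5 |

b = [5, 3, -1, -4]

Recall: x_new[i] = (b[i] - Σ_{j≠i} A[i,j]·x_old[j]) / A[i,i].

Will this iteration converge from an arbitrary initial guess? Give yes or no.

no

A = D + L + U where D = diag(-5, 8, 3, -5).
Jacobi: T = -D⁻¹(L+U), T[2,1] = -(-3)/(3) = +1.0000; T[2,2] = 0.
  T[0,:] = [+0.0000, -1.0000, +0.2000, +0.4000]
  T[1,:] = [-0.3750, +0.0000, +0.7500, +0.5000]
  T[2,:] = [-0.3333, +1.0000, +0.0000, +0.3333]
  T[3,:] = [-0.2000, +0.4000, +1.0000, +0.0000]
moduli |λ_i(T)| = 1.4003, 0.7440, 0.7440, 0.0709.
ρ(T) = max|λ| = 1.4003; 1.4003 > 1: divergent.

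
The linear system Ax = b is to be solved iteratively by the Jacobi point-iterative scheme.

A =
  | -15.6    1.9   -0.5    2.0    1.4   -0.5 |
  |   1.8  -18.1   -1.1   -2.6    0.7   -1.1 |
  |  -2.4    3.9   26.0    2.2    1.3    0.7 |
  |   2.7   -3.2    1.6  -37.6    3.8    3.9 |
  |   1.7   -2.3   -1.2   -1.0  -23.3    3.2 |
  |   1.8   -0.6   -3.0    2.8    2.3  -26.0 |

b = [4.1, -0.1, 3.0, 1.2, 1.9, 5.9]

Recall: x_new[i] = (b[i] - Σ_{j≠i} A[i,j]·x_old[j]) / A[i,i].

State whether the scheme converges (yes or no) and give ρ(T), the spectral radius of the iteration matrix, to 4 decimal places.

A = D + L + U where D = diag(-15.6, -18.1, 26, -37.6, -23.3, -26).
Jacobi T = -D⁻¹(L+U): T[1,2] = -(-1.1)/(-18.1) = -0.0608; T[1,1] = 0.
  T[0,:] = [+0.0000 +0.1218 -0.0321 +0.1282 +0.0897 -0.0321]
  T[1,:] = [+0.0994 +0.0000 -0.0608 -0.1436 +0.0387 -0.0608]
  T[2,:] = [+0.0923 -0.1500 +0.0000 -0.0846 -0.0500 -0.0269]
  T[3,:] = [+0.0718 -0.0851 +0.0426 +0.0000 +0.1011 +0.1037]
  T[4,:] = [+0.0730 -0.0987 -0.0515 -0.0429 +0.0000 +0.1373]
  T[5,:] = [+0.0692 -0.0231 -0.1154 +0.1077 +0.0885 +0.0000]
|λ(T)| sorted: 0.2411, 0.1834, 0.1834, 0.1383, 0.1001, 0.0425.
ρ(T) = max|λ| = 0.2411; 0.2411 < 1, so it converges for any x₀.

yes, ρ = 0.2411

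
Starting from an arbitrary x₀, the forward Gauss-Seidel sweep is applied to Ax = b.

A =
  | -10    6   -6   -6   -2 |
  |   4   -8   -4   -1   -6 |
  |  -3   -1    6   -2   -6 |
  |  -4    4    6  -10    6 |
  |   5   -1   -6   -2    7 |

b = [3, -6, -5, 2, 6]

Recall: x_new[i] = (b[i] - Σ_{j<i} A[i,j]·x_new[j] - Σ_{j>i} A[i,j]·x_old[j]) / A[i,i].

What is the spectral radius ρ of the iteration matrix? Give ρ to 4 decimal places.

1.1542

Split A = D + L + U, D = diag(-10, -8, 6, -10, 7).
GS T = -(D+L)⁻¹U: row 0 first, T[0,2] = -(-6)/(-10) = -0.6000; later rows by forward substitution.
  T[0,:] = [+0.0000 +0.6000 -0.6000 -0.6000 -0.2000]
  T[1,:] = [+0.0000 +0.3000 -0.8000 -0.4250 -0.8500]
  T[2,:] = [+0.0000 +0.3500 -0.4333 -0.0375 +0.7583]
  T[3,:] = [+0.0000 +0.0900 -0.3400 +0.0475 +0.7950]
  T[4,:] = [+0.0000 -0.0600 -0.1543 +0.3493 +0.8986]
|λ(T)| sorted: 1.1542, 0.4958, 0.4958, 0.1511, 0.0000.
ρ = 1.1542; 1.1542 > 1, so it fails to converge.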